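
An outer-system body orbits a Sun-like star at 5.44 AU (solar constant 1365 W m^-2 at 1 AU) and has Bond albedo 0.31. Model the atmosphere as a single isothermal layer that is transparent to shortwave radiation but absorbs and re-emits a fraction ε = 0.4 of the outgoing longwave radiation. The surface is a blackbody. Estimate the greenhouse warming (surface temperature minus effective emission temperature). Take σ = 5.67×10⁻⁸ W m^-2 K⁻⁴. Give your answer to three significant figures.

6.24 K

Irradiance scales as 1/d², so S = 1365 W m^-2 × (1/5.44)² = 46.12 W m^-2.
Effective emission temperature (TOA balance): σT_e⁴ = S(1−α)/4 = 7.957 W m^-2 → T_e = 108.8 K.
For a single slab of emissivity ε, T_s⁴ = 2T_e⁴/(2−ε); thus T_s = 108.8·(1.25)^(1/4) = 115.1 K.
T_s − T_e = 115.1 − 108.8 = 6.244 K.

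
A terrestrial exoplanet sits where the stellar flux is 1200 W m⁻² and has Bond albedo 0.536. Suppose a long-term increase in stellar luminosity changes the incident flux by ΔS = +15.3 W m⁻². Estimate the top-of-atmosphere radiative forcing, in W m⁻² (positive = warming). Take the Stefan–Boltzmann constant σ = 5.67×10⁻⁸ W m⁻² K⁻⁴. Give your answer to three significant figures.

1.77 W m⁻²

ΔF = Δ[S(1−α)]/4 = (1−0.536)·+15.3/4 = 1.775 W m⁻².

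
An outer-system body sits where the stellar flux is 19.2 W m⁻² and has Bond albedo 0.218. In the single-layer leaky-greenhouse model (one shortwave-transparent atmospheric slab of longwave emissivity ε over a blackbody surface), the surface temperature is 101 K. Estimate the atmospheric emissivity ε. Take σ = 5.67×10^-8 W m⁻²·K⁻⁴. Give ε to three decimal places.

TOA balance gives T_e = 90.20 K.
T_s⁴ = T_e⁴·2/(2−ε) → ε = 2 − 2(T_e/T_s)⁴ = 2 − 2·(90.20/101)⁴ = 0.7276.

0.728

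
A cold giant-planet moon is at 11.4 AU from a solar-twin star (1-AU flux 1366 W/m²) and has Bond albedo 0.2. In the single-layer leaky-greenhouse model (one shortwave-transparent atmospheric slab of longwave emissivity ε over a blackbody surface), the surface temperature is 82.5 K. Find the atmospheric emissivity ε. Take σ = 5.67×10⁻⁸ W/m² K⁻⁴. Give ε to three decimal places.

0.399

Flux at the orbit: S = 1366/(11.4)² = 10.51 W/m².
TOA balance gives T_e = 78.03 K.
Since (2−ε)/2 = (T_e/T_s)⁴ = 0.8003, ε = 0.3993.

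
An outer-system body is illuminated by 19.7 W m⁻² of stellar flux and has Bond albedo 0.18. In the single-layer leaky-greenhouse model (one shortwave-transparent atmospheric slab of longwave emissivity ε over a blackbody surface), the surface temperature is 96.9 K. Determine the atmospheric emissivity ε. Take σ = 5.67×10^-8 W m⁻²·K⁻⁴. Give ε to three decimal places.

First, T_e = [19.70·(1−0.18)/(4σ)]^(1/4) = 91.87 K.
T_s⁴ = T_e⁴·2/(2−ε) → ε = 2 − 2(T_e/T_s)⁴ = 2 − 2·(91.87/96.9)⁴ = 0.3843.

0.384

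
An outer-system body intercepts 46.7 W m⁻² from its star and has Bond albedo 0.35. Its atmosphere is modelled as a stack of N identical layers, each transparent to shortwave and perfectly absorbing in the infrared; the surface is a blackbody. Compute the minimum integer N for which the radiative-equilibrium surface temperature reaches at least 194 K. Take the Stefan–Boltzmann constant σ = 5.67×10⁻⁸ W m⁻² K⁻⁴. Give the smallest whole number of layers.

Top-of-atmosphere balance: σT_e⁴ = S(1−α)/4 = 7.589 W m⁻² → T_e = 107.6 K.
T_s = (N+1)^(1/4)·T_e ≥ 194 K requires N+1 ≥ (T_s/T_e)⁴ = (194/107.6)⁴ = 10.583.
So N ≥ 9.583; the smallest integer is N = 10.

10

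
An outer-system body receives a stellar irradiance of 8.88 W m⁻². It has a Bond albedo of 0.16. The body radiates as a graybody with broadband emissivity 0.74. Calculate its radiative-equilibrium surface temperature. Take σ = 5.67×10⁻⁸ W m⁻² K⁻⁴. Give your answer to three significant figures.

81.6 kelvin

Absorbed flux (global mean): S(1−α)/4 = 8.880·0.84/4 = 1.865 W m⁻².
Radiative balance εσT⁴ = 1.865 gives T = [1.865/(0.74·σ)]^(1/4) = 81.65 K.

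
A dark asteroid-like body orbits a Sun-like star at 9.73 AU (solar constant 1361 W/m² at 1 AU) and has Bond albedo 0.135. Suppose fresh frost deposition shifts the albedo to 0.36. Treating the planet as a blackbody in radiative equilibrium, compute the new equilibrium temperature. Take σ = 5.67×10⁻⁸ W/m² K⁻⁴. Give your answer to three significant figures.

By the inverse-square law, S = 1361/9.73² = 14.38 W/m².
New equilibrium: T₂ = [(1−0.36)·14.38/(4σ)]^(1/4) = 79.81 K.

79.8 K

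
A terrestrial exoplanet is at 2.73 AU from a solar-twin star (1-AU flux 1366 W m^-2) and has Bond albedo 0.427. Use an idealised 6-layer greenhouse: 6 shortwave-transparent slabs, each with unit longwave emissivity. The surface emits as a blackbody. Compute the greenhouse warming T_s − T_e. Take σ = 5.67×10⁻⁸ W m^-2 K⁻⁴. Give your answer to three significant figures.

91.9 K

Irradiance scales as 1/d², so S = 1366 W m^-2 × (1/2.73)² = 183.3 W m^-2.
OLR = S(1−α)/4 = 26.26 W m^-2; the top layer radiates at T_e = 146.7 K.
Surface: T_s = (7)^¼·T_e = 238.6 K.
So the greenhouse effect raises the surface by 238.6 − 146.7 = 91.91 K.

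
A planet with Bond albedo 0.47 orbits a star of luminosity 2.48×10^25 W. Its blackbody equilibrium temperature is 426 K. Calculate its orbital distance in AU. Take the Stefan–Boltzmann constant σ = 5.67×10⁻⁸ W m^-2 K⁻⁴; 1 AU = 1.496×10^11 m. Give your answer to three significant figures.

Required flux: S = 4σT⁴/(1−α) = 14090 W m^-2.
From L = 4πd²S, d = √(2.48×10^25/(4π·14090)) = 1.183×10^10 m = 0.07910 AU.

0.0791 AU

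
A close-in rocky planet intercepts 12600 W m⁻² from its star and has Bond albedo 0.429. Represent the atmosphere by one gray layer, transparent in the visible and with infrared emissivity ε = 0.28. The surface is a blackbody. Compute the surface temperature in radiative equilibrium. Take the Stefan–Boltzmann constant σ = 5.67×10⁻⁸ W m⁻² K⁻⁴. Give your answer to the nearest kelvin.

438 K

At the top of the atmosphere, σT_e⁴ = S(1−α)/4 = 1799 W m⁻², giving T_e = 422.0 K.
The surface balance (absorbed SW + ε·downward IR = σT_s⁴) with T_a⁴ = T_s⁴/2 reduces to T_s = T_e·[2/(2−ε)]^¼ = 438.2 K.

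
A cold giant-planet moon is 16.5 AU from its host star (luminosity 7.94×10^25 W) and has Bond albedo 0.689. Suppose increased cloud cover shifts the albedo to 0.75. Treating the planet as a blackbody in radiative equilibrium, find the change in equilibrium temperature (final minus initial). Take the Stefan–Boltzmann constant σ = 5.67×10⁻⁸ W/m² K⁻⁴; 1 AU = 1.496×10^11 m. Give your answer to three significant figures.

-1.83 K

d = 16.5 × 1.496×10^11 m = 2.468×10^12 m.
Spreading L over a sphere of radius d: S = 7.94×10^25/(4π·2.47×10^12²) = 1.037 W/m².
Initial: T₁ = [S(1−0.689)/(4σ)]^(1/4) = 34.53 K.
Final:   T₂ = [S(1−0.75)/(4σ)]^(1/4) = 32.70 K.
Change: 32.70 − 34.53 = -1.834 K.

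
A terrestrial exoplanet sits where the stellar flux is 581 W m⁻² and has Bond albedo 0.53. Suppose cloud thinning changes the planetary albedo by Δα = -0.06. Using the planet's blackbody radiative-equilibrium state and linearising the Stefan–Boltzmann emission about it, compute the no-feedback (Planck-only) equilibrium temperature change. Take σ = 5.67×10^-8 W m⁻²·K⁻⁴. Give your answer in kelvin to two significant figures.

The baseline emission temperature is T_e = 186.3 K.
The change in absorbed flux is Δ[S(1−α)/4] = −SΔα/4 = 8.715 W m⁻².
Linearising σT⁴ gives d(σT⁴)/dT = 4σT_e³ = 1.466 W m⁻² per K.
So ΔT₀ = 8.715/1.466 = 5.94 K.

5.9 K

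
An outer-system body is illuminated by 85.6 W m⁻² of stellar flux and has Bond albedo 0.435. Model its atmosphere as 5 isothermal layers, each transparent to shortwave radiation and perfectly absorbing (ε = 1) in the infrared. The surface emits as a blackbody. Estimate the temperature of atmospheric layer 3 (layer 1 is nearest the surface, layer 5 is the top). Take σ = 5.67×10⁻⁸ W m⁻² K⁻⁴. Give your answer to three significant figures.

OLR = S(1−α)/4 = 12.09 W m⁻²; the top layer radiates at T_e = 120.8 K.
Each opaque layer satisfies 2T_j⁴ = T_{j−1}⁴ + T_{j+1}⁴, giving T_k⁴ = (N+1−k)T_e⁴.
With k = 3: T_3 = (5+1−3)^¼·120.8 K = 159.0 K.

159 kelvin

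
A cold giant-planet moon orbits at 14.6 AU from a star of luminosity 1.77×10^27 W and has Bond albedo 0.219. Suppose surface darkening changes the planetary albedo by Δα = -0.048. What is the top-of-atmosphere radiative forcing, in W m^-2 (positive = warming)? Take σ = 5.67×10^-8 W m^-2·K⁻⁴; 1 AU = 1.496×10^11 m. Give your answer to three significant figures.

0.354 W m^-2

Orbital distance: d = 14.6 AU = 2.184×10^12 m.
Flux at the orbit: S = L/(4πd²) = 1.77×10^27/(4π·(2.18×10^12)²) = 29.53 W m^-2.
The change in absorbed flux is Δ[S(1−α)/4] = −SΔα/4 = 0.3543 W m^-2.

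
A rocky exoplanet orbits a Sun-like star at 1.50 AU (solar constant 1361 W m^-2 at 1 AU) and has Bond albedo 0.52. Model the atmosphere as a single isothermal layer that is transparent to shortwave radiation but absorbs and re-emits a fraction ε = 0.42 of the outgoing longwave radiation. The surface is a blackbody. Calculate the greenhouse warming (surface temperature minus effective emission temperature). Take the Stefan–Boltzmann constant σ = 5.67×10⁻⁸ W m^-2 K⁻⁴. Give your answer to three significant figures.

11.5 kelvin

By the inverse-square law, S = 1361/1.50² = 604.9 W m^-2.
At the top of the atmosphere, σT_e⁴ = S(1−α)/4 = 72.59 W m^-2, giving T_e = 189.2 K.
For a single slab of emissivity ε, T_s⁴ = 2T_e⁴/(2−ε); thus T_s = 189.2·(1.266)^(1/4) = 200.6 K.
The atmosphere warms the surface by 11.48 K.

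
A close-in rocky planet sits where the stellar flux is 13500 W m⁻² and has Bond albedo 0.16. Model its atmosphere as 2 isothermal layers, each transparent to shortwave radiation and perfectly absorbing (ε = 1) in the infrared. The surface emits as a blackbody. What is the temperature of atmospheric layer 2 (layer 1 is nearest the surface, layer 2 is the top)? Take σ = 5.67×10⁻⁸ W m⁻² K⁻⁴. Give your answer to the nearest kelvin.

473 kelvin

Top-of-atmosphere balance: σT_e⁴ = S(1−α)/4 = 2835 W m⁻² → T_e = 472.9 K.
Each opaque layer satisfies 2T_j⁴ = T_{j−1}⁴ + T_{j+1}⁴, giving T_k⁴ = (N+1−k)T_e⁴.
With k = 2: T_2 = (2+1−2)^¼·472.9 K = 472.9 K.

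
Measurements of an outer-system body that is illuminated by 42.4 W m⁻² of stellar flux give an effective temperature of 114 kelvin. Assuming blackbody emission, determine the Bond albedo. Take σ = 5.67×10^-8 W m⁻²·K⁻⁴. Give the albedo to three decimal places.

0.097

Energy balance: S(1−α)/4 = σT⁴, so 1−α = 4σT⁴/S.
4σT⁴ = 4·5.67×10⁻⁸·(114)⁴ = 38.31 W m⁻².
1−α = 38.31/42.40 = 0.9034, so α = 0.0966.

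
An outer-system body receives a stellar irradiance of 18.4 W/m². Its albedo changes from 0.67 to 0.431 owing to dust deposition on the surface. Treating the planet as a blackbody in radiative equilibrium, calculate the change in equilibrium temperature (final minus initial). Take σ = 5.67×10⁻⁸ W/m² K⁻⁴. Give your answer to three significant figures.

10.5 K

Initial: T₁ = [S(1−0.67)/(4σ)]^(1/4) = 71.93 K.
With α = 0.431, T₂ = 82.43 K.
ΔT = T₂ − T₁ = 10.50 K.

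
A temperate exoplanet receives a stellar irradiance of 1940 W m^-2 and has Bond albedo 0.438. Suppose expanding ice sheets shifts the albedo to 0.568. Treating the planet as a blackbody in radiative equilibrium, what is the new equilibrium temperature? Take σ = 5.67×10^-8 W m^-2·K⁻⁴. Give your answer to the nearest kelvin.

247 K

With the new albedo, S(1−α₂)/4 = 209.5 W m^-2, so T₂ = 246.6 K.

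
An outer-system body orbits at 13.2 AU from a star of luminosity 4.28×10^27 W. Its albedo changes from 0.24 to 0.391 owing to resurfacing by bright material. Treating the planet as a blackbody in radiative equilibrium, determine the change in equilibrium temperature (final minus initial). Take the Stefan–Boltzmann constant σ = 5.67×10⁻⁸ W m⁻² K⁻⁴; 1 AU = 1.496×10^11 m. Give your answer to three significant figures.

d = 13.2 × 1.496×10^11 m = 1.975×10^12 m.
S = L/(4πd²) = 87.34 W m⁻².
Initial: T₁ = [S(1−0.24)/(4σ)]^(1/4) = 130.8 K.
After:  T₂ = [87.34·0.609/(4σ)]^(1/4) = 123.8 K.
ΔT = T₂ − T₁ = -7.046 K.

-7.05 kelvin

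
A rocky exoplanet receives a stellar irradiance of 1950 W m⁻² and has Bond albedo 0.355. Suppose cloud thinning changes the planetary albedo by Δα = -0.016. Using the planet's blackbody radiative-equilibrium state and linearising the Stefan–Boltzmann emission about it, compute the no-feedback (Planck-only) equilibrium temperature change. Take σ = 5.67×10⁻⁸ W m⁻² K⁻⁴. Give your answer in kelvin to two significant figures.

1.7 K

Unperturbed T_e = [1950·(1−0.355)/(4σ)]^¼ = 272.9 K.
ΔF = −(S/4)Δα = −(1950/4)×(-0.016) = 7.800 W m⁻².
The Planck feedback parameter is 4σT_e³ = 4.609 W m⁻²/K.
ΔT₀ = ΔF/λ_P = 7.800/4.609 = 1.69 K.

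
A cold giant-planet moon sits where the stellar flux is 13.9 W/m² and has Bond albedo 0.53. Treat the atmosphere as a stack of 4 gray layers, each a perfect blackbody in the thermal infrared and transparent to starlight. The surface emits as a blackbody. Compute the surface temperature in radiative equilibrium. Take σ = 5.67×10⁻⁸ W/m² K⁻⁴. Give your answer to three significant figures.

110 K

The effective emission temperature is T_e = [S(1−α)/(4σ)]^¼ = 73.26 K.
For an N-layer opaque stack, T_s⁴ = (N+1)T_e⁴, hence T_s = (5)^(1/4)×73.26 K = 109.5 K.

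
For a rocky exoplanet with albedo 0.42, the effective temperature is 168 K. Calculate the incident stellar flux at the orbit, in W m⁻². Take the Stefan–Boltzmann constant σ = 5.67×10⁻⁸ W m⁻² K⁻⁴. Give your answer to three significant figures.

311 W m⁻²

Invert the energy balance for S: S = 4σT⁴/(1−α).
σT⁴ = 5.67×10⁻⁸·(168)⁴ = 45.17 W m⁻².
So S = 4×45.17/(1−0.42) = 311.5 W m⁻².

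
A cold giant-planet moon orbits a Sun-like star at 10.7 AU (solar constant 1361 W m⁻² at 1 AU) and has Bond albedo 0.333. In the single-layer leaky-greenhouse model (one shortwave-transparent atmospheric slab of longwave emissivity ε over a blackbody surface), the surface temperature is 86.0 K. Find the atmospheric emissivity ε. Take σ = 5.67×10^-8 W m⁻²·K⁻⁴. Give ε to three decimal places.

Irradiance scales as 1/d², so S = 1361 W m⁻² × (1/10.7)² = 11.89 W m⁻².
TOA balance gives T_e = 76.89 K.
Inverting T_s⁴ = 2T_e⁴/(2−ε): (T_e/T_s)⁴ = 0.6391, so ε = 2(1 − 0.6391) = 0.7218.

0.722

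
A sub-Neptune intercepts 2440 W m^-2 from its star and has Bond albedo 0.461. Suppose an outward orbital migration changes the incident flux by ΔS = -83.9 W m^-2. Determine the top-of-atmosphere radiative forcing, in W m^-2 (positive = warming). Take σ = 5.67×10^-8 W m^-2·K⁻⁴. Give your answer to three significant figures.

TOA radiative forcing: ΔF = (1−α)ΔS/4 = 0.539·(-83.9)/4 = -11.31 W m^-2.

-11.3 W m^-2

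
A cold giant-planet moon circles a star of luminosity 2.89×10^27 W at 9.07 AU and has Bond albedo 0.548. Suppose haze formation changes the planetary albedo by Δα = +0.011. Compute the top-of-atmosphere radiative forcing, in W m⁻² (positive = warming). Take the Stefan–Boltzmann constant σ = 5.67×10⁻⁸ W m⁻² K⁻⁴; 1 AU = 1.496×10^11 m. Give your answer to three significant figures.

d = 9.07 × 1.496×10^11 m = 1.357×10^12 m.
Spreading L over a sphere of radius d: S = 2.89×10^27/(4π·1.36×10^12²) = 124.9 W m⁻².
ΔF = −(S/4)Δα = −(124.9/4)×(+0.011) = -0.3435 W m⁻².

-0.344 W m⁻²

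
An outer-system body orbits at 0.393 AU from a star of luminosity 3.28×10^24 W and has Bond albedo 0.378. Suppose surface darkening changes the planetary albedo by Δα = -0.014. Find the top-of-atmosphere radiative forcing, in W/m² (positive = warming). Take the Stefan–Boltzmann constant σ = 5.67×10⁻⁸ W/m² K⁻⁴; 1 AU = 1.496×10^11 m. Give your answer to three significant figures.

d = 0.393 × 1.496×10^11 m = 5.879×10^10 m.
S = L/(4πd²) = 75.51 W/m².
ΔF = −(S/4)Δα = −(75.51/4)×(-0.014) = 0.2643 W/m².

0.264 W/m²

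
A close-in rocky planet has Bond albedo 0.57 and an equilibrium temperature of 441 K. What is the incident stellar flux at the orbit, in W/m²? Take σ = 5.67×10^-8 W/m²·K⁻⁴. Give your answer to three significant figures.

19900 W/m²

From S(1−α)/4 = σT⁴: S = 4σT⁴/(1−α).
σT⁴ = 5.67×10⁻⁸·(441)⁴ = 2145 W/m².
S = 4·2145/0.43 = 19950 W/m².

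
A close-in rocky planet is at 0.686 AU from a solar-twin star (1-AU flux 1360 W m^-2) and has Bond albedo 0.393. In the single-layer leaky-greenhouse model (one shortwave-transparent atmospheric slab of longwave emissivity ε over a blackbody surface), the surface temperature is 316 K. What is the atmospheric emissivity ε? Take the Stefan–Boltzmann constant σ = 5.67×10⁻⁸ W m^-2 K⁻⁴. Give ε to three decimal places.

0.449

Flux at the orbit: S = 1360/(0.686)² = 2890 W m^-2.
First, T_e = [2890·(1−0.393)/(4σ)]^(1/4) = 296.6 K.
T_s⁴ = T_e⁴·2/(2−ε) → ε = 2 − 2(T_e/T_s)⁴ = 2 − 2·(296.6/316)⁴ = 0.4486.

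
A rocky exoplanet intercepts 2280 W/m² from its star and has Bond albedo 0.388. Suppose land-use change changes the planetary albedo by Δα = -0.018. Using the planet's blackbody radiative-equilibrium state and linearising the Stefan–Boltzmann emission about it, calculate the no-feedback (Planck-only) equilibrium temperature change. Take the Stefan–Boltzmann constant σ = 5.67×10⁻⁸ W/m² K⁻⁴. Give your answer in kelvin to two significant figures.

The baseline emission temperature is T_e = 280.1 K.
ΔF = −(S/4)Δα = −(2280/4)×(-0.018) = 10.26 W/m².
Linearising σT⁴ gives d(σT⁴)/dT = 4σT_e³ = 4.982 W/m² per K.
ΔT₀ = ΔF/λ_P = 10.26/4.982 = 2.06 K.

2.1 K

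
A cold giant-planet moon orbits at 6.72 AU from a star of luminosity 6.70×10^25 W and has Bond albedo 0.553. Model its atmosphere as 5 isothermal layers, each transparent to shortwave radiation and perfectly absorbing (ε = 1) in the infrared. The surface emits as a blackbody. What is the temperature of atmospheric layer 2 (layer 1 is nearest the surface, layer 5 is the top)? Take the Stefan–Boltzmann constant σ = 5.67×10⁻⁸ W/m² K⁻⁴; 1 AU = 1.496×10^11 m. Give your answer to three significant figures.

80.3 K

d = 6.72 × 1.496×10^11 m = 1.005×10^12 m.
S = L/(4πd²) = 5.275 W/m².
OLR = S(1−α)/4 = 0.5895 W/m²; the top layer radiates at T_e = 56.78 K.
Each opaque layer satisfies 2T_j⁴ = T_{j−1}⁴ + T_{j+1}⁴, giving T_k⁴ = (N+1−k)T_e⁴.
T_2 = (4)^(1/4)·56.78 = 80.31 K.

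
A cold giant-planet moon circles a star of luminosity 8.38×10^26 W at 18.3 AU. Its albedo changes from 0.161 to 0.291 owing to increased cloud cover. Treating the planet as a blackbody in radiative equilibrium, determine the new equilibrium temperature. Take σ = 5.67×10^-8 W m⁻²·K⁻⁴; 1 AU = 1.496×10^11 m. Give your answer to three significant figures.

72.6 K

Orbital distance: d = 18.3 AU = 2.738×10^12 m.
Spreading L over a sphere of radius d: S = 8.38×10^26/(4π·2.74×10^12²) = 8.898 W m⁻².
With the new albedo, S(1−α₂)/4 = 1.577 W m⁻², so T₂ = 72.62 K.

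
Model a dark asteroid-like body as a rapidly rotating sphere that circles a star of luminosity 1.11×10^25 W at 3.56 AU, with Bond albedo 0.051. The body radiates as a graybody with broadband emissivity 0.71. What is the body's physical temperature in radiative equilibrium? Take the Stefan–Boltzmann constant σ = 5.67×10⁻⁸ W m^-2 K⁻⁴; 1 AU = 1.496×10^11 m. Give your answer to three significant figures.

65.5 kelvin

Orbital distance: d = 3.56 AU = 5.326×10^11 m.
Flux at the orbit: S = L/(4πd²) = 1.11×10^25/(4π·(5.33×10^11)²) = 3.114 W m^-2.
Absorbed flux (global mean): S(1−α)/4 = 3.114·0.949/4 = 0.7388 W m^-2.
Radiative balance εσT⁴ = 0.7388 gives T = [0.7388/(0.71·σ)]^(1/4) = 65.45 K.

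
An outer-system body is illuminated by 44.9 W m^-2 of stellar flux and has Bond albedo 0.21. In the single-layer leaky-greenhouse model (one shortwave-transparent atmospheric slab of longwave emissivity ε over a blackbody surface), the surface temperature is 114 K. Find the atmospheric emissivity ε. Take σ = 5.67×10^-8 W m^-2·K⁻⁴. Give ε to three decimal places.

TOA balance gives T_e = 111.8 K.
Since (2−ε)/2 = (T_e/T_s)⁴ = 0.9260, ε = 0.1480.

0.148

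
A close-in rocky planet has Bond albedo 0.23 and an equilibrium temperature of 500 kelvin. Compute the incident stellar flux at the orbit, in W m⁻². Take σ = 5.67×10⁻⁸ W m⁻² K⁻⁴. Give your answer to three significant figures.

Invert the energy balance for S: S = 4σT⁴/(1−α).
The emitted flux is σT⁴ = 3544 W m⁻².
So S = 4×3544/(1−0.23) = 18410 W m⁻².

18400 W m⁻²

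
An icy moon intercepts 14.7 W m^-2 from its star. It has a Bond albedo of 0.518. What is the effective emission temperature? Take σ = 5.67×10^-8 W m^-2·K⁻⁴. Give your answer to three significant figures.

Absorbed flux (global mean): S(1−α)/4 = 14.70·0.482/4 = 1.771 W m^-2.
Balancing against σT⁴: T = (1.771/5.67×10⁻⁸)^(1/4) = 74.76 K.

74.8 K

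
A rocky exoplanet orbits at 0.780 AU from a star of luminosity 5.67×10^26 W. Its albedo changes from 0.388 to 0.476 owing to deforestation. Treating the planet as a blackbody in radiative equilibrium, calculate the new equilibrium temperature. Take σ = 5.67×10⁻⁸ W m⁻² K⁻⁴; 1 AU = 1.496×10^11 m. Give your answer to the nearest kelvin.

d = 0.780 × 1.496×10^11 m = 1.167×10^11 m.
Flux at the orbit: S = L/(4πd²) = 5.67×10^26/(4π·(1.17×10^11)²) = 3314 W m⁻².
T₂ = [S(1−α₂)/(4σ)]^(1/4) = [3314·0.524/(4σ)]^(1/4) = 295.8 K.

296 K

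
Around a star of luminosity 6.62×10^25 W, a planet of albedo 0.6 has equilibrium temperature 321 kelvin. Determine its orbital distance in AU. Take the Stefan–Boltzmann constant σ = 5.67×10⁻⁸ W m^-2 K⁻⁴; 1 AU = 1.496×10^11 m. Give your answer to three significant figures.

0.198 AU

The flux needed for this T is 4σT⁴/(1−0.6) = 6020 W m^-2.
Then d = [L/(4πS)]^(1/2) = 2.958×10^10 m, i.e. 0.1977 AU.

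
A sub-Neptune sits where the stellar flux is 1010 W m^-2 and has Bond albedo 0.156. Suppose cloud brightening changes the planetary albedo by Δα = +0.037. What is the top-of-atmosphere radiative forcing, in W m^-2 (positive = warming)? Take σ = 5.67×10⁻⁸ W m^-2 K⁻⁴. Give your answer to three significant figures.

-9.34 W m^-2

ΔF = −(S/4)Δα = −(1010/4)×(+0.037) = -9.342 W m^-2.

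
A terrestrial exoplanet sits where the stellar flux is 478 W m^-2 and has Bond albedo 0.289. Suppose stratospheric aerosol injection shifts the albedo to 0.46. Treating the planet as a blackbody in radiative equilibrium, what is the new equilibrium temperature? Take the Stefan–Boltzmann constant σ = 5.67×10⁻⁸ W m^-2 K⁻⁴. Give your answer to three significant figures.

184 K

T₂ = [S(1−α₂)/(4σ)]^(1/4) = [478.0·0.54/(4σ)]^(1/4) = 183.7 K.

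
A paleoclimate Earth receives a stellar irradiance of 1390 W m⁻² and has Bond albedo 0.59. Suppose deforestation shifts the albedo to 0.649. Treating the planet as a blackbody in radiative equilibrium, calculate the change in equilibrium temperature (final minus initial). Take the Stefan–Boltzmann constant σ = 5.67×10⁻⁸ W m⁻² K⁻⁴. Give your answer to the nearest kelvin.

With α = 0.59, T₁ = 223.9 K.
After:  T₂ = [1390·0.351/(4σ)]^(1/4) = 215.4 K.
Change: 215.4 − 223.9 = -8.530 K.

-9 K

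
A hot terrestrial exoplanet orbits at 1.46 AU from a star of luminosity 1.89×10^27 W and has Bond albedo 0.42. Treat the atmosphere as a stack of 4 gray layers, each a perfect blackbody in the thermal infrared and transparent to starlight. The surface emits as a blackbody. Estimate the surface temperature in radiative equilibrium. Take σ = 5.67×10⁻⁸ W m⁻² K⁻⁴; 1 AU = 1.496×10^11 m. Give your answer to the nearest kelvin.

Orbital distance: d = 1.46 AU = 2.184×10^11 m.
Spreading L over a sphere of radius d: S = 1.89×10^27/(4π·2.18×10^11²) = 3153 W m⁻².
The effective emission temperature is T_e = [S(1−α)/(4σ)]^¼ = 299.7 K.
For an N-layer opaque stack, T_s⁴ = (N+1)T_e⁴, hence T_s = (5)^(1/4)×299.7 K = 448.1 K.

448 kelvin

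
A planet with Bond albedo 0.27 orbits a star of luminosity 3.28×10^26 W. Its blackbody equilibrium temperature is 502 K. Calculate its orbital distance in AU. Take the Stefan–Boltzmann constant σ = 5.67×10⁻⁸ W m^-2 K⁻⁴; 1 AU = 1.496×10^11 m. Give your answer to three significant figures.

0.243 AU

Energy balance gives S = 4σT⁴/(1−α) = 19730 W m^-2.
From L = 4πd²S, d = √(3.28×10^26/(4π·19730)) = 3.637×10^10 m = 0.2431 AU.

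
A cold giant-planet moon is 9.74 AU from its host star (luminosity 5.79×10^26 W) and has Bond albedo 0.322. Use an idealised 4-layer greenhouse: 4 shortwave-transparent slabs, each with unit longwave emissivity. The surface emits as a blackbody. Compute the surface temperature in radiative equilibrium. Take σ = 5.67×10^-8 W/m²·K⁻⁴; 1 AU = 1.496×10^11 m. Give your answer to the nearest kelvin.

d = 9.74 × 1.496×10^11 m = 1.457×10^12 m.
S = L/(4πd²) = 21.70 W/m².
OLR = S(1−α)/4 = 3.678 W/m²; the top layer radiates at T_e = 89.75 K.
For an N-layer opaque stack, T_s⁴ = (N+1)T_e⁴, hence T_s = (5)^(1/4)×89.75 K = 134.2 K.

134 K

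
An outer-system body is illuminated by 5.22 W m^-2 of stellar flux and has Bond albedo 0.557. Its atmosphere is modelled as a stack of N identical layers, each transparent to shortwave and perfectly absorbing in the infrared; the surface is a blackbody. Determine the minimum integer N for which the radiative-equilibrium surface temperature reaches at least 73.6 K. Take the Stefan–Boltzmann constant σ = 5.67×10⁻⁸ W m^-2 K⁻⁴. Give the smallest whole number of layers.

OLR = S(1−α)/4 = 0.5781 W m^-2; the top layer radiates at T_e = 56.51 K.
Since T_s⁴ = (N+1)T_e⁴, we need N ≥ (T_s/T_e)⁴ − 1 = 1.878.
So N ≥ 1.878; the smallest integer is N = 2.

2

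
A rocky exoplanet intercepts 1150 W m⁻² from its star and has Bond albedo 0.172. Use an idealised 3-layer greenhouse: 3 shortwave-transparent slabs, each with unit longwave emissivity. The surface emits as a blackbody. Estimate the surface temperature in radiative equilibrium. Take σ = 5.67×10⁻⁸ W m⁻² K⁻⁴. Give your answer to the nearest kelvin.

OLR = S(1−α)/4 = 238.1 W m⁻²; the top layer radiates at T_e = 254.5 K.
Layer-by-layer balance gives σT_s⁴ = (N+1)σT_e⁴, so T_s = 4^¼·254.5 = 360.0 K.

360 kelvin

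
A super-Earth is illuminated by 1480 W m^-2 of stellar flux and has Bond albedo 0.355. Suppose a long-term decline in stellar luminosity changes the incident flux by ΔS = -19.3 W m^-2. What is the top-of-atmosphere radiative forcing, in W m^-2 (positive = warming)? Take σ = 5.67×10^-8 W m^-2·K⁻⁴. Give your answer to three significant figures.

ΔF = Δ[S(1−α)]/4 = (1−0.355)·-19.3/4 = -3.112 W m^-2.

-3.11 W m^-2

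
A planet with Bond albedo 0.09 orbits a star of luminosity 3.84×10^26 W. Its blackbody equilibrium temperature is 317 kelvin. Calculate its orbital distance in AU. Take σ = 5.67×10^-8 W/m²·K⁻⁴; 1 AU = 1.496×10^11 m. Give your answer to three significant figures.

The flux needed for this T is 4σT⁴/(1−0.09) = 2517 W/m².
S = L/(4πd²) → d = √(L/4πS) = √(3.84×10^26/(4π·2517)) = 1.102×10^11 m = 0.7366 AU.

0.737 AU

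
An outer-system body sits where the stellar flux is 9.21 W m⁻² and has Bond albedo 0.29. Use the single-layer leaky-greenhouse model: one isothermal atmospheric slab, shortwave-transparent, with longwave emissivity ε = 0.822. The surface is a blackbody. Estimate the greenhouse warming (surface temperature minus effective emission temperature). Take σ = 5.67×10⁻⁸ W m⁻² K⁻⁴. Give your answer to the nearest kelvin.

Effective emission temperature (TOA balance): σT_e⁴ = S(1−α)/4 = 1.635 W m⁻² → T_e = 73.28 K.
Surface balance with a leaky layer gives σT_s⁴ = σT_e⁴·2/(2−ε), so T_s = T_e·[2/(2−0.822)]^(1/4) = 83.64 K.
The atmosphere warms the surface by 10.37 K.

10 kelvin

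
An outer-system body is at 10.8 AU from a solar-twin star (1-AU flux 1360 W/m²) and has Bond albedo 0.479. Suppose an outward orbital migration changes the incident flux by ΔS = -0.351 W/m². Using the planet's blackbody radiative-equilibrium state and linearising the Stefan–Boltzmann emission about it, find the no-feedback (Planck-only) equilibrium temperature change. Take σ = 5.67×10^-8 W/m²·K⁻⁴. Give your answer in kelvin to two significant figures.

By the inverse-square law, S = 1360/10.8² = 11.66 W/m².
The baseline emission temperature is T_e = 71.94 K.
Only a fraction (1−α) is absorbed and it's spread over 4πR², so ΔF = (1−α)ΔS/4 = -0.04572 W/m².
Planck response: λ_P = 4σT_e³ = 4·5.67×10⁻⁸·(71.94)³ = 0.08444 W/m²/K.
So ΔT₀ = -0.04572/0.08444 = -0.541 K.

-0.54 K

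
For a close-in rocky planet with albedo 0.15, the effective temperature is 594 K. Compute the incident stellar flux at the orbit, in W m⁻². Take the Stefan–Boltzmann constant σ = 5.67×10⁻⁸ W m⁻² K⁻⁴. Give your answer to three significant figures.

Invert the energy balance for S: S = 4σT⁴/(1−α).
σT⁴ = 5.67×10⁻⁸·(594)⁴ = 7059 W m⁻².
So S = 4×7059/(1−0.15) = 33220 W m⁻².

33200 W m⁻²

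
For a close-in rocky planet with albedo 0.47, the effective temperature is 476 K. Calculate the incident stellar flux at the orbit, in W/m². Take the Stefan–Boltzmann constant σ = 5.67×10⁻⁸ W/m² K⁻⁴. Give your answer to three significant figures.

Invert the energy balance for S: S = 4σT⁴/(1−α).
The emitted flux is σT⁴ = 2911 W/m².
So S = 4×2911/(1−0.47) = 21970 W/m².

22000 W/m²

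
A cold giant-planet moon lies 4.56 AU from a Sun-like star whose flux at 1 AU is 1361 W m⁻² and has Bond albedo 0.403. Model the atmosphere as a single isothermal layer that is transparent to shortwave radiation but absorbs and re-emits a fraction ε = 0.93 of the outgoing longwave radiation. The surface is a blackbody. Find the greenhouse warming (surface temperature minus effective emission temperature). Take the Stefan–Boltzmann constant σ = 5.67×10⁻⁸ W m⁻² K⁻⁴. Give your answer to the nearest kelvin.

19 K

By the inverse-square law, S = 1361/4.56² = 65.45 W m⁻².
At the top of the atmosphere, σT_e⁴ = S(1−α)/4 = 9.769 W m⁻², giving T_e = 114.6 K.
For a single slab of emissivity ε, T_s⁴ = 2T_e⁴/(2−ε); thus T_s = 114.6·(1.869)^(1/4) = 134.0 K.
Greenhouse warming: T_s − T_e = 19.39 K.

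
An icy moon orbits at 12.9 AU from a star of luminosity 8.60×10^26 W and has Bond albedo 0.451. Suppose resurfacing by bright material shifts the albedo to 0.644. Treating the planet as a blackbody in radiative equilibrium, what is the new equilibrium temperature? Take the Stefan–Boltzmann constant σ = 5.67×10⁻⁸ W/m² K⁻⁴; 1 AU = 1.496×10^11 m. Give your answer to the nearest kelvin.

d = 12.9 × 1.496×10^11 m = 1.930×10^12 m.
S = L/(4πd²) = 18.38 W/m².
T₂ = [S(1−α₂)/(4σ)]^(1/4) = [18.38·0.356/(4σ)]^(1/4) = 73.28 K.

73 kelvin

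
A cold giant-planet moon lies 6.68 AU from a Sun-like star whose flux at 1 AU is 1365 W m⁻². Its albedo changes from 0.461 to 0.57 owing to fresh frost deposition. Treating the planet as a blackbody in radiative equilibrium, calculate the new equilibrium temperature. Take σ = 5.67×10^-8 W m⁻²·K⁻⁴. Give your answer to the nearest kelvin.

By the inverse-square law, S = 1365/6.68² = 30.59 W m⁻².
With the new albedo, S(1−α₂)/4 = 3.288 W m⁻², so T₂ = 87.27 K.

87 kelvin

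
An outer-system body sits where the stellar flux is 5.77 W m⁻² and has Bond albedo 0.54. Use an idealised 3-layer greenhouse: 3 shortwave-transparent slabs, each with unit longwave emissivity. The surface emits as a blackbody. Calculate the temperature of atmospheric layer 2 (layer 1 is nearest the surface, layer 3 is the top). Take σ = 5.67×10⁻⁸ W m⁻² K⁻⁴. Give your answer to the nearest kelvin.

OLR = S(1−α)/4 = 0.6635 W m⁻²; the top layer radiates at T_e = 58.49 K.
In the N-layer model, layer k (counted from the surface) has T_k = (N+1−k)^(1/4)·T_e.
With k = 2: T_2 = (3+1−2)^¼·58.49 K = 69.56 K.

70 K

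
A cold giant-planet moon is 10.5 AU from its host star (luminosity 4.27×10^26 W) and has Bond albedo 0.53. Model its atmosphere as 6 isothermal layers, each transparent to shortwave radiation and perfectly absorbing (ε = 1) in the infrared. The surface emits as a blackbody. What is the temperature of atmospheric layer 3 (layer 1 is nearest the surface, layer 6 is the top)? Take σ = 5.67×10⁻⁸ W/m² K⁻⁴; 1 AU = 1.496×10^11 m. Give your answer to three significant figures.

Orbital distance: d = 10.5 AU = 1.571×10^12 m.
Spreading L over a sphere of radius d: S = 4.27×10^26/(4π·1.57×10^12²) = 13.77 W/m².
The effective emission temperature is T_e = [S(1−α)/(4σ)]^¼ = 73.09 K.
In the N-layer model, layer k (counted from the surface) has T_k = (N+1−k)^(1/4)·T_e.
With k = 3: T_3 = (6+1−3)^¼·73.09 K = 103.4 K.

103 K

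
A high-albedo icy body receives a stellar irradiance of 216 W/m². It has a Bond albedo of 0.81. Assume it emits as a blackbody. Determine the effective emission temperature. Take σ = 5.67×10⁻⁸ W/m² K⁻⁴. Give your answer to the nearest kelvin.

The planet absorbs (1−α)S over its disc πR² and re-emits over 4πR², so the mean absorbed flux is (1−0.81)·216.0/4 = 10.26 W/m².
Set σT⁴ = 10.26 → T = (10.26/σ)^(1/4) = 116.0 K.

116 K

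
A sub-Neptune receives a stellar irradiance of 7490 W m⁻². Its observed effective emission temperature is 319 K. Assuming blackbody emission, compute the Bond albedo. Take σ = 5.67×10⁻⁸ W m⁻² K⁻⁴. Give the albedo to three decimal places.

0.686

From σT⁴ = S(1−α)/4 we invert for α: 1−α = 4σT⁴/S.
σT⁴ = 587.1 W m⁻², so 4σT⁴ = 2349 W m⁻².
Hence α = 1 − 2349/7490 = 0.6864.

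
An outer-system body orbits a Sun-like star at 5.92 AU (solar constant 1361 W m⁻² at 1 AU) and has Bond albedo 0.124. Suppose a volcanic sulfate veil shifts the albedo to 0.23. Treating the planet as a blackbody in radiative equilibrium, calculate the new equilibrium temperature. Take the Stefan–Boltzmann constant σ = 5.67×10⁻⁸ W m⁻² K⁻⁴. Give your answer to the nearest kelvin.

107 K

Flux at the orbit: S = 1361/(5.92)² = 38.83 W m⁻².
New equilibrium: T₂ = [(1−0.23)·38.83/(4σ)]^(1/4) = 107.2 K.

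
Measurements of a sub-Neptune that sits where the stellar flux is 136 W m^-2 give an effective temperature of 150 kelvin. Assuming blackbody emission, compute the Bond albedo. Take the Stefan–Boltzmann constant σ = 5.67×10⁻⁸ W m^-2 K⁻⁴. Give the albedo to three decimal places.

0.156

Rearranging the radiative balance, α = 1 − 4σT⁴/S.
4σT⁴ = 4·5.67×10⁻⁸·(150)⁴ = 114.8 W m^-2.
1−α = 114.8/136.0 = 0.8442, so α = 0.1558.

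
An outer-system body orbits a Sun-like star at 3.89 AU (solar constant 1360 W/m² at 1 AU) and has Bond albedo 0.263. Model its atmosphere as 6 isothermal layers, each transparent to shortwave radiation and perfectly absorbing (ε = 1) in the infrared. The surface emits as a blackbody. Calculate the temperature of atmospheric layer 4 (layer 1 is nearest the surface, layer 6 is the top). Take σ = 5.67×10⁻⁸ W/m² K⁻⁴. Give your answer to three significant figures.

Flux at the orbit: S = 1360/(3.89)² = 89.88 W/m².
Top-of-atmosphere balance: σT_e⁴ = S(1−α)/4 = 16.56 W/m² → T_e = 130.7 K.
Each opaque layer satisfies 2T_j⁴ = T_{j−1}⁴ + T_{j+1}⁴, giving T_k⁴ = (N+1−k)T_e⁴.
T_4 = (3)^(1/4)·130.7 = 172.0 K.

172 K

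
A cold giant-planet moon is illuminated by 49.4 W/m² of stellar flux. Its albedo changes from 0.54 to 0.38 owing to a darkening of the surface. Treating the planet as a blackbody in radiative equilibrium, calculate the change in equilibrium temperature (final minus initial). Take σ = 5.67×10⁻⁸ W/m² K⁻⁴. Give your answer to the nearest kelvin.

8 kelvin

Initial: T₁ = [S(1−0.54)/(4σ)]^(1/4) = 100.0 K.
With α = 0.38, T₂ = 107.8 K.
Change: 107.8 − 100.0 = 7.752 K.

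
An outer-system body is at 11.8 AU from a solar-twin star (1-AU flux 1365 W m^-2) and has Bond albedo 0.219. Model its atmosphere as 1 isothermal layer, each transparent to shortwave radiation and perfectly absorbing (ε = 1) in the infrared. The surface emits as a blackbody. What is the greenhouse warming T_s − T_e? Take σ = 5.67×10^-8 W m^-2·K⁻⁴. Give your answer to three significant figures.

14.4 K

Irradiance scales as 1/d², so S = 1365 W m^-2 × (1/11.8)² = 9.803 W m^-2.
Top-of-atmosphere balance: σT_e⁴ = S(1−α)/4 = 1.914 W m^-2 → T_e = 76.22 K.
T_s = (N+1)^(1/4)·T_e = 90.65 K.
So the greenhouse effect raises the surface by 90.65 − 76.22 = 14.42 K.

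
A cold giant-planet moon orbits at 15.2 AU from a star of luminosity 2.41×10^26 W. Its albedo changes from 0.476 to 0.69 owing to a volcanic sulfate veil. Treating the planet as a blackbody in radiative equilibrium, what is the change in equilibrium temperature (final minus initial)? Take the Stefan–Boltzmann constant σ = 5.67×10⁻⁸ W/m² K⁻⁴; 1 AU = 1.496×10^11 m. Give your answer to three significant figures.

d = 15.2 × 1.496×10^11 m = 2.274×10^12 m.
S = L/(4πd²) = 3.709 W/m².
With α = 0.476, T₁ = 54.10 K.
With α = 0.69, T₂ = 47.45 K.
ΔT = T₂ − T₁ = -6.654 K.

-6.65 K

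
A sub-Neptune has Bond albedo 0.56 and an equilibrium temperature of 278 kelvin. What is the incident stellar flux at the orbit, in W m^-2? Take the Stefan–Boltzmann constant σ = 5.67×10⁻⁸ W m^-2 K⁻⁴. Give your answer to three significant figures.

3080 W m^-2

Invert the energy balance for S: S = 4σT⁴/(1−α).
σT⁴ = 5.67×10⁻⁸·(278)⁴ = 338.7 W m^-2.
So S = 4×338.7/(1−0.56) = 3079 W m^-2.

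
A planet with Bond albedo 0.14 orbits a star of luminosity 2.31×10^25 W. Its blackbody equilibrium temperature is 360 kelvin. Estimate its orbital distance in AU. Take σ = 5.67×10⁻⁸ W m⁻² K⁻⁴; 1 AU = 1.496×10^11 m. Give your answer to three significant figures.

Energy balance gives S = 4σT⁴/(1−α) = 4429 W m⁻².
Then d = [L/(4πS)]^(1/2) = 2.037×10^10 m, i.e. 0.1362 AU.

0.136 AU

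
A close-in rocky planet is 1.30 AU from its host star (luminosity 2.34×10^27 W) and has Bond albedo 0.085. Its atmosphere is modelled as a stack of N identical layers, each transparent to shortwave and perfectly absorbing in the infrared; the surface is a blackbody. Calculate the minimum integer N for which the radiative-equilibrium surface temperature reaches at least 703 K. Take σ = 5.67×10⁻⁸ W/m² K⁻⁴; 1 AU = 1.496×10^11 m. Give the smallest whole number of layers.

12

d = 1.30 × 1.496×10^11 m = 1.945×10^11 m.
Spreading L over a sphere of radius d: S = 2.34×10^27/(4π·1.94×10^11²) = 4923 W/m².
OLR = S(1−α)/4 = 1126 W/m²; the top layer radiates at T_e = 375.4 K.
Need (N+1)T_e⁴ ≥ T_s⁴, i.e. N+1 ≥ (703/375.4)⁴ = 12.297.
So N ≥ 11.297; the smallest integer is N = 12.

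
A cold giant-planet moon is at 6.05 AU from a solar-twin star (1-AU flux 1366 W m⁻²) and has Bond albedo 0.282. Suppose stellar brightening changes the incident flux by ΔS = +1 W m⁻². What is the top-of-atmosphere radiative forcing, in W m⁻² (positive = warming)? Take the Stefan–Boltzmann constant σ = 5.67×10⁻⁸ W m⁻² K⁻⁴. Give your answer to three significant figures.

0.179 W m⁻²

By the inverse-square law, S = 1366/6.05² = 37.32 W m⁻².
Only a fraction (1−α) is absorbed and it's spread over 4πR², so ΔF = (1−α)ΔS/4 = 0.1795 W m⁻².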